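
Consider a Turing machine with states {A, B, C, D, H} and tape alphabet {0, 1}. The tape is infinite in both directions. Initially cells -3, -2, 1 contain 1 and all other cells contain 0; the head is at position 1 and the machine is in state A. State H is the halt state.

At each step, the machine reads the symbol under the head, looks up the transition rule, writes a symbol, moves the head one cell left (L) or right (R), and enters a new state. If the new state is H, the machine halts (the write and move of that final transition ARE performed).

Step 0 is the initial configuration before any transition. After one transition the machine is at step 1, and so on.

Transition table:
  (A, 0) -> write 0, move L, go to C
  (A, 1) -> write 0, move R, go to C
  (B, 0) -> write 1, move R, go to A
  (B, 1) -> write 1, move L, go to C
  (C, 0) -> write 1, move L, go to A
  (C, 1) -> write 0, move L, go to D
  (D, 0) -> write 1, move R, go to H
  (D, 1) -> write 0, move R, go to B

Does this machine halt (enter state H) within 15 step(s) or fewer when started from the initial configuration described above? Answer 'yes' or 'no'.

Step 1: in state A at pos 1, read 1 -> (A,1)->write 0,move R,goto C. Now: state=C, head=2, tape[-4..3]=01100000 (head:       ^)
Step 2: in state C at pos 2, read 0 -> (C,0)->write 1,move L,goto A. Now: state=A, head=1, tape[-4..3]=01100010 (head:      ^)
Step 3: in state A at pos 1, read 0 -> (A,0)->write 0,move L,goto C. Now: state=C, head=0, tape[-4..3]=01100010 (head:     ^)
Step 4: in state C at pos 0, read 0 -> (C,0)->write 1,move L,goto A. Now: state=A, head=-1, tape[-4..3]=01101010 (head:    ^)
Step 5: in state A at pos -1, read 0 -> (A,0)->write 0,move L,goto C. Now: state=C, head=-2, tape[-4..3]=01101010 (head:   ^)
Step 6: in state C at pos -2, read 1 -> (C,1)->write 0,move L,goto D. Now: state=D, head=-3, tape[-4..3]=01001010 (head:  ^)
Step 7: in state D at pos -3, read 1 -> (D,1)->write 0,move R,goto B. Now: state=B, head=-2, tape[-4..3]=00001010 (head:   ^)
Step 8: in state B at pos -2, read 0 -> (B,0)->write 1,move R,goto A. Now: state=A, head=-1, tape[-4..3]=00101010 (head:    ^)
Step 9: in state A at pos -1, read 0 -> (A,0)->write 0,move L,goto C. Now: state=C, head=-2, tape[-4..3]=00101010 (head:   ^)
Step 10: in state C at pos -2, read 1 -> (C,1)->write 0,move L,goto D. Now: state=D, head=-3, tape[-4..3]=00001010 (head:  ^)
Step 11: in state D at pos -3, read 0 -> (D,0)->write 1,move R,goto H. Now: state=H, head=-2, tape[-4..3]=01001010 (head:   ^)
State H reached at step 11; 11 <= 15 -> yes

Answer: yes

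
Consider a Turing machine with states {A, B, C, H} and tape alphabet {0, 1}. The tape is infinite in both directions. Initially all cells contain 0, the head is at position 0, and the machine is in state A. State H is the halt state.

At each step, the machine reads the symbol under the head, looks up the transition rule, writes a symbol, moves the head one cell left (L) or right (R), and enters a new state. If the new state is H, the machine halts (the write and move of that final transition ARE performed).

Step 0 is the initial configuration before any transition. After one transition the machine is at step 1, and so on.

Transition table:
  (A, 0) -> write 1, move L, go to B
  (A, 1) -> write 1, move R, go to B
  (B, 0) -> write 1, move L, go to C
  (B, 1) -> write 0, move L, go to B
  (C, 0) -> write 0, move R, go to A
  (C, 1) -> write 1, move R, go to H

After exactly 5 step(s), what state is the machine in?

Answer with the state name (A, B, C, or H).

Answer: B

Derivation:
Step 1: in state A at pos 0, read 0 -> (A,0)->write 1,move L,goto B. Now: state=B, head=-1, tape[-2..1]=0010 (head:  ^)
Step 2: in state B at pos -1, read 0 -> (B,0)->write 1,move L,goto C. Now: state=C, head=-2, tape[-3..1]=00110 (head:  ^)
Step 3: in state C at pos -2, read 0 -> (C,0)->write 0,move R,goto A. Now: state=A, head=-1, tape[-3..1]=00110 (head:   ^)
Step 4: in state A at pos -1, read 1 -> (A,1)->write 1,move R,goto B. Now: state=B, head=0, tape[-3..1]=00110 (head:    ^)
Step 5: in state B at pos 0, read 1 -> (B,1)->write 0,move L,goto B. Now: state=B, head=-1, tape[-3..1]=00100 (head:   ^)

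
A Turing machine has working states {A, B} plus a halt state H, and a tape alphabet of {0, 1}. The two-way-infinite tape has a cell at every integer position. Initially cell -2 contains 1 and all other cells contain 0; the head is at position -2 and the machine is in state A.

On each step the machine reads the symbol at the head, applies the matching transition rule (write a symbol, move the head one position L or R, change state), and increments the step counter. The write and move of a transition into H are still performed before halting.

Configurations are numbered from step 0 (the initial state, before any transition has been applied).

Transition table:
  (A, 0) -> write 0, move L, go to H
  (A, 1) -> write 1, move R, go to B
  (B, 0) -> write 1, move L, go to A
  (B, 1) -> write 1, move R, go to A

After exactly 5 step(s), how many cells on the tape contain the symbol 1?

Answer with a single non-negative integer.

Step 1: in state A at pos -2, read 1 -> (A,1)->write 1,move R,goto B. Now: state=B, head=-1, tape[-3..0]=0100 (head:   ^)
Step 2: in state B at pos -1, read 0 -> (B,0)->write 1,move L,goto A. Now: state=A, head=-2, tape[-3..0]=0110 (head:  ^)
Step 3: in state A at pos -2, read 1 -> (A,1)->write 1,move R,goto B. Now: state=B, head=-1, tape[-3..0]=0110 (head:   ^)
Step 4: in state B at pos -1, read 1 -> (B,1)->write 1,move R,goto A. Now: state=A, head=0, tape[-3..1]=01100 (head:    ^)
Step 5: in state A at pos 0, read 0 -> (A,0)->write 0,move L,goto H. Now: state=H, head=-1, tape[-3..1]=01100 (head:   ^)
Cells containing 1 after step 5: {-2, -1} -> 2 cell(s)

Answer: 2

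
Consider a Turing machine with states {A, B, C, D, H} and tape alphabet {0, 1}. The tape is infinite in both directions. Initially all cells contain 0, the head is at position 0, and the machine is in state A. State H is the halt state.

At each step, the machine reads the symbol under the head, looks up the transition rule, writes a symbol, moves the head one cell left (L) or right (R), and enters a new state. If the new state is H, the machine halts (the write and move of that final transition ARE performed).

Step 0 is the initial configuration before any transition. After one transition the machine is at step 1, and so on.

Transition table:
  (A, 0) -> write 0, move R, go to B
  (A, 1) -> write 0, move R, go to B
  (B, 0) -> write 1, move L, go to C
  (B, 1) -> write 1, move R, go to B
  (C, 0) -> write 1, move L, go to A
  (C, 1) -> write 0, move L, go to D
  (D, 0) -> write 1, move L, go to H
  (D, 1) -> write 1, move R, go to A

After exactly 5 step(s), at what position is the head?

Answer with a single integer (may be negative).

Answer: 1

Derivation:
Step 1: in state A at pos 0, read 0 -> (A,0)->write 0,move R,goto B. Now: state=B, head=1, tape[-1..2]=0000 (head:   ^)
Step 2: in state B at pos 1, read 0 -> (B,0)->write 1,move L,goto C. Now: state=C, head=0, tape[-1..2]=0010 (head:  ^)
Step 3: in state C at pos 0, read 0 -> (C,0)->write 1,move L,goto A. Now: state=A, head=-1, tape[-2..2]=00110 (head:  ^)
Step 4: in state A at pos -1, read 0 -> (A,0)->write 0,move R,goto B. Now: state=B, head=0, tape[-2..2]=00110 (head:   ^)
Step 5: in state B at pos 0, read 1 -> (B,1)->write 1,move R,goto B. Now: state=B, head=1, tape[-2..2]=00110 (head:    ^)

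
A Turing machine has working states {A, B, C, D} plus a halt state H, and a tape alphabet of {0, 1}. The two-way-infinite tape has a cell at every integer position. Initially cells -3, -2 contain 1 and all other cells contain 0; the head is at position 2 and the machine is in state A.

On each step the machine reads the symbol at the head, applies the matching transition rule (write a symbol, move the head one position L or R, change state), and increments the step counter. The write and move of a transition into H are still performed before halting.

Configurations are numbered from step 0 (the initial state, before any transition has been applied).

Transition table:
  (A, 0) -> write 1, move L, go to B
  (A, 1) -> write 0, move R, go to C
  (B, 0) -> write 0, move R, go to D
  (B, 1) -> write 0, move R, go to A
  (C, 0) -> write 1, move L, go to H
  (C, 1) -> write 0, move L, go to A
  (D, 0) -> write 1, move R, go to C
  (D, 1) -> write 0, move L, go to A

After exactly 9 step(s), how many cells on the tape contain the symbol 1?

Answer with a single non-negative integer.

Answer: 2

Derivation:
Step 1: in state A at pos 2, read 0 -> (A,0)->write 1,move L,goto B. Now: state=B, head=1, tape[-4..3]=01100010 (head:      ^)
Step 2: in state B at pos 1, read 0 -> (B,0)->write 0,move R,goto D. Now: state=D, head=2, tape[-4..3]=01100010 (head:       ^)
Step 3: in state D at pos 2, read 1 -> (D,1)->write 0,move L,goto A. Now: state=A, head=1, tape[-4..3]=01100000 (head:      ^)
Step 4: in state A at pos 1, read 0 -> (A,0)->write 1,move L,goto B. Now: state=B, head=0, tape[-4..3]=01100100 (head:     ^)
Step 5: in state B at pos 0, read 0 -> (B,0)->write 0,move R,goto D. Now: state=D, head=1, tape[-4..3]=01100100 (head:      ^)
Step 6: in state D at pos 1, read 1 -> (D,1)->write 0,move L,goto A. Now: state=A, head=0, tape[-4..3]=01100000 (head:     ^)
Step 7: in state A at pos 0, read 0 -> (A,0)->write 1,move L,goto B. Now: state=B, head=-1, tape[-4..3]=01101000 (head:    ^)
Step 8: in state B at pos -1, read 0 -> (B,0)->write 0,move R,goto D. Now: state=D, head=0, tape[-4..3]=01101000 (head:     ^)
Step 9: in state D at pos 0, read 1 -> (D,1)->write 0,move L,goto A. Now: state=A, head=-1, tape[-4..3]=01100000 (head:    ^)
Cells containing 1 after step 9: {-3, -2} -> 2 cell(s)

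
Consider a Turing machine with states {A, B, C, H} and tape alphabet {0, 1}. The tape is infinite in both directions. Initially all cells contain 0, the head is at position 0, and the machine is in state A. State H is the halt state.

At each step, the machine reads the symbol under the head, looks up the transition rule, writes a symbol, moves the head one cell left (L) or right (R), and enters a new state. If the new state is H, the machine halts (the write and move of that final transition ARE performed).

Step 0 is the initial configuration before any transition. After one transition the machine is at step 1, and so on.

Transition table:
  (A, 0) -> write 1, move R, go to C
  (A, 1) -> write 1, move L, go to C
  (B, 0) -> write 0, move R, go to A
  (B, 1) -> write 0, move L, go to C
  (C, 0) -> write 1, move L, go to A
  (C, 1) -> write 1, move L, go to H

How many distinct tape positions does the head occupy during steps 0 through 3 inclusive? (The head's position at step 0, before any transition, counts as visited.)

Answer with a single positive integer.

Answer: 3

Derivation:
Step 1: in state A at pos 0, read 0 -> (A,0)->write 1,move R,goto C. Now: state=C, head=1, tape[-1..2]=0100 (head:   ^)
Step 2: in state C at pos 1, read 0 -> (C,0)->write 1,move L,goto A. Now: state=A, head=0, tape[-1..2]=0110 (head:  ^)
Step 3: in state A at pos 0, read 1 -> (A,1)->write 1,move L,goto C. Now: state=C, head=-1, tape[-2..2]=00110 (head:  ^)
Head positions at steps 0..3: starting at 0, distinct positions visited = {-1, 0, 1} -> 3 position(s)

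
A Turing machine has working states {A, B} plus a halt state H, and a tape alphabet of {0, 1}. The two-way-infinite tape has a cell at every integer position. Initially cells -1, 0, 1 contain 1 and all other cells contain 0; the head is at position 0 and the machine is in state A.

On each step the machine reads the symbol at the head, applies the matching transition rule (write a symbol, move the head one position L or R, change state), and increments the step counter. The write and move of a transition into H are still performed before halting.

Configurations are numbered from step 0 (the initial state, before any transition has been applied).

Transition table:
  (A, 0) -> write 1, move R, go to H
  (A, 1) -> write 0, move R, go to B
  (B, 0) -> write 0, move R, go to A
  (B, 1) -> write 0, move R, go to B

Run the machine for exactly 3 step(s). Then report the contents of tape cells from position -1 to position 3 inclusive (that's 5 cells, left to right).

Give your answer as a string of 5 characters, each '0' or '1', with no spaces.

Step 1: in state A at pos 0, read 1 -> (A,1)->write 0,move R,goto B. Now: state=B, head=1, tape[-2..2]=01010 (head:    ^)
Step 2: in state B at pos 1, read 1 -> (B,1)->write 0,move R,goto B. Now: state=B, head=2, tape[-2..3]=010000 (head:     ^)
Step 3: in state B at pos 2, read 0 -> (B,0)->write 0,move R,goto A. Now: state=A, head=3, tape[-2..4]=0100000 (head:      ^)

Answer: 10000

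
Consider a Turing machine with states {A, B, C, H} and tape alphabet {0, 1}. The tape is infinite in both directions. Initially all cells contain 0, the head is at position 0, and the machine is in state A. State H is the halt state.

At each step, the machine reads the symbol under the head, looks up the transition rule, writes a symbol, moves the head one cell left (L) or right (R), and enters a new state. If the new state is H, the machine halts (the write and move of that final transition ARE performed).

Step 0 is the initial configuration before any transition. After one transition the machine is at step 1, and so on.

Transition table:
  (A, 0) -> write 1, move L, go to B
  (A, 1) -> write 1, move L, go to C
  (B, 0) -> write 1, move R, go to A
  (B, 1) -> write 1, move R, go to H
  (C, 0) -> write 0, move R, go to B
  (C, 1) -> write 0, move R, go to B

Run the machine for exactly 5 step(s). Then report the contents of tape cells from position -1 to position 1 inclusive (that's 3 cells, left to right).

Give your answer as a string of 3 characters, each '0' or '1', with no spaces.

Step 1: in state A at pos 0, read 0 -> (A,0)->write 1,move L,goto B. Now: state=B, head=-1, tape[-2..1]=0010 (head:  ^)
Step 2: in state B at pos -1, read 0 -> (B,0)->write 1,move R,goto A. Now: state=A, head=0, tape[-2..1]=0110 (head:   ^)
Step 3: in state A at pos 0, read 1 -> (A,1)->write 1,move L,goto C. Now: state=C, head=-1, tape[-2..1]=0110 (head:  ^)
Step 4: in state C at pos -1, read 1 -> (C,1)->write 0,move R,goto B. Now: state=B, head=0, tape[-2..1]=0010 (head:   ^)
Step 5: in state B at pos 0, read 1 -> (B,1)->write 1,move R,goto H. Now: state=H, head=1, tape[-2..2]=00100 (head:    ^)

Answer: 010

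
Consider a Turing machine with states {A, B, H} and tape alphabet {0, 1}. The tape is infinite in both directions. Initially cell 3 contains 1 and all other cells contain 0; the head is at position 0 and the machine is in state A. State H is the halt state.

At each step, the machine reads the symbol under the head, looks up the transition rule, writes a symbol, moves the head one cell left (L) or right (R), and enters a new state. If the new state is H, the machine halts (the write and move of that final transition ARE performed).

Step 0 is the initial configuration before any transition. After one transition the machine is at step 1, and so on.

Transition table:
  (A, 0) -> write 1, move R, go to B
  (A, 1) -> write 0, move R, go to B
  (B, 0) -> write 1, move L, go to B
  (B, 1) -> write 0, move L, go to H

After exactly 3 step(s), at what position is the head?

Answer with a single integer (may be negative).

Answer: -1

Derivation:
Step 1: in state A at pos 0, read 0 -> (A,0)->write 1,move R,goto B. Now: state=B, head=1, tape[-1..4]=010010 (head:   ^)
Step 2: in state B at pos 1, read 0 -> (B,0)->write 1,move L,goto B. Now: state=B, head=0, tape[-1..4]=011010 (head:  ^)
Step 3: in state B at pos 0, read 1 -> (B,1)->write 0,move L,goto H. Now: state=H, head=-1, tape[-2..4]=0001010 (head:  ^)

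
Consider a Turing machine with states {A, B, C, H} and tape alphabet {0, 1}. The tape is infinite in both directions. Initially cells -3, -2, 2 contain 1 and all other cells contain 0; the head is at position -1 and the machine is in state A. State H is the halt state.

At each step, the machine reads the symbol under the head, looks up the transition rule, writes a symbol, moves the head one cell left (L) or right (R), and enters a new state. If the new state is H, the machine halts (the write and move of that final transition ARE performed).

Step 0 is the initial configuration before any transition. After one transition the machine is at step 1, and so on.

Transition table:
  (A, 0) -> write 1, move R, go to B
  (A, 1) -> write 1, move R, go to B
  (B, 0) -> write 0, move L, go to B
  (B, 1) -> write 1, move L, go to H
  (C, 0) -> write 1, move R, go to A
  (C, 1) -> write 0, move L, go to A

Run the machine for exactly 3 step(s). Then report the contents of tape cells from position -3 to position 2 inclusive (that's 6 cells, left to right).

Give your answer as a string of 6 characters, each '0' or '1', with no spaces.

Answer: 111001

Derivation:
Step 1: in state A at pos -1, read 0 -> (A,0)->write 1,move R,goto B. Now: state=B, head=0, tape[-4..3]=01110010 (head:     ^)
Step 2: in state B at pos 0, read 0 -> (B,0)->write 0,move L,goto B. Now: state=B, head=-1, tape[-4..3]=01110010 (head:    ^)
Step 3: in state B at pos -1, read 1 -> (B,1)->write 1,move L,goto H. Now: state=H, head=-2, tape[-4..3]=01110010 (head:   ^)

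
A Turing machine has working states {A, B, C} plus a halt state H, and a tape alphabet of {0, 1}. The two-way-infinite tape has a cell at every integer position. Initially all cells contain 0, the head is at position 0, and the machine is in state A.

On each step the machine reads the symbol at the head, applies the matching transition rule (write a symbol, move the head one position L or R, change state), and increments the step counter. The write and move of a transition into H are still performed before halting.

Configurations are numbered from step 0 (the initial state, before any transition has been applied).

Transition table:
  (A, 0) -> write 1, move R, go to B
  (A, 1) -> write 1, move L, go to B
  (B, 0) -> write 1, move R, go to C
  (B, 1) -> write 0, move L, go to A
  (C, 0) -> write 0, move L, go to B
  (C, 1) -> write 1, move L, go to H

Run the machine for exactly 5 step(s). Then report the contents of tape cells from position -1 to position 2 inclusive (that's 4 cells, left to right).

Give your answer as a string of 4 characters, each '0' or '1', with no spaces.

Step 1: in state A at pos 0, read 0 -> (A,0)->write 1,move R,goto B. Now: state=B, head=1, tape[-1..2]=0100 (head:   ^)
Step 2: in state B at pos 1, read 0 -> (B,0)->write 1,move R,goto C. Now: state=C, head=2, tape[-1..3]=01100 (head:    ^)
Step 3: in state C at pos 2, read 0 -> (C,0)->write 0,move L,goto B. Now: state=B, head=1, tape[-1..3]=01100 (head:   ^)
Step 4: in state B at pos 1, read 1 -> (B,1)->write 0,move L,goto A. Now: state=A, head=0, tape[-1..3]=01000 (head:  ^)
Step 5: in state A at pos 0, read 1 -> (A,1)->write 1,move L,goto B. Now: state=B, head=-1, tape[-2..3]=001000 (head:  ^)

Answer: 0100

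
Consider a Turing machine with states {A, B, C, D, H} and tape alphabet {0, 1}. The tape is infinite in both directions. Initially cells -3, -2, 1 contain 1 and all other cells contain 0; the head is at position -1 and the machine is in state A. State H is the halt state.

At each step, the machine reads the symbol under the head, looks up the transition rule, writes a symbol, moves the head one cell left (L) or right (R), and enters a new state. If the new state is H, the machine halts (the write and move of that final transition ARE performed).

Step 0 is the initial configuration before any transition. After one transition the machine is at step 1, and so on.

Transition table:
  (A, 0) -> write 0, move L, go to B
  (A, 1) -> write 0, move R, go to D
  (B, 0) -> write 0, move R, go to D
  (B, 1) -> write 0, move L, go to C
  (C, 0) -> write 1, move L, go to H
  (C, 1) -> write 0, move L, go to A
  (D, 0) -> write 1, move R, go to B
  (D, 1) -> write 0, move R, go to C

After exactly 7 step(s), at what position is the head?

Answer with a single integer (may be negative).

Answer: -2

Derivation:
Step 1: in state A at pos -1, read 0 -> (A,0)->write 0,move L,goto B. Now: state=B, head=-2, tape[-4..2]=0110010 (head:   ^)
Step 2: in state B at pos -2, read 1 -> (B,1)->write 0,move L,goto C. Now: state=C, head=-3, tape[-4..2]=0100010 (head:  ^)
Step 3: in state C at pos -3, read 1 -> (C,1)->write 0,move L,goto A. Now: state=A, head=-4, tape[-5..2]=00000010 (head:  ^)
Step 4: in state A at pos -4, read 0 -> (A,0)->write 0,move L,goto B. Now: state=B, head=-5, tape[-6..2]=000000010 (head:  ^)
Step 5: in state B at pos -5, read 0 -> (B,0)->write 0,move R,goto D. Now: state=D, head=-4, tape[-6..2]=000000010 (head:   ^)
Step 6: in state D at pos -4, read 0 -> (D,0)->write 1,move R,goto B. Now: state=B, head=-3, tape[-6..2]=001000010 (head:    ^)
Step 7: in state B at pos -3, read 0 -> (B,0)->write 0,move R,goto D. Now: state=D, head=-2, tape[-6..2]=001000010 (head:     ^)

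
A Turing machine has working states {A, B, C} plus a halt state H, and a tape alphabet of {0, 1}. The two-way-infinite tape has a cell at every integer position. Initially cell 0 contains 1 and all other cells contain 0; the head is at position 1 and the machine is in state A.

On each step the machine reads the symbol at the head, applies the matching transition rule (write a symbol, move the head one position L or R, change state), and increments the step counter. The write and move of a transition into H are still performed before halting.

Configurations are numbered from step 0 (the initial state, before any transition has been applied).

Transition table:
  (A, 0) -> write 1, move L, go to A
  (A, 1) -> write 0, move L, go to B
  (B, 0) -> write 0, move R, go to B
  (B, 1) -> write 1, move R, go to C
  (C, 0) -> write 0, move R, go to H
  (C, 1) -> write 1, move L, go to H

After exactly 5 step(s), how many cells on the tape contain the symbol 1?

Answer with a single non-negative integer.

Answer: 1

Derivation:
Step 1: in state A at pos 1, read 0 -> (A,0)->write 1,move L,goto A. Now: state=A, head=0, tape[-1..2]=0110 (head:  ^)
Step 2: in state A at pos 0, read 1 -> (A,1)->write 0,move L,goto B. Now: state=B, head=-1, tape[-2..2]=00010 (head:  ^)
Step 3: in state B at pos -1, read 0 -> (B,0)->write 0,move R,goto B. Now: state=B, head=0, tape[-2..2]=00010 (head:   ^)
Step 4: in state B at pos 0, read 0 -> (B,0)->write 0,move R,goto B. Now: state=B, head=1, tape[-2..2]=00010 (head:    ^)
Step 5: in state B at pos 1, read 1 -> (B,1)->write 1,move R,goto C. Now: state=C, head=2, tape[-2..3]=000100 (head:     ^)
Cells containing 1 after step 5: {1} -> 1 cell(s)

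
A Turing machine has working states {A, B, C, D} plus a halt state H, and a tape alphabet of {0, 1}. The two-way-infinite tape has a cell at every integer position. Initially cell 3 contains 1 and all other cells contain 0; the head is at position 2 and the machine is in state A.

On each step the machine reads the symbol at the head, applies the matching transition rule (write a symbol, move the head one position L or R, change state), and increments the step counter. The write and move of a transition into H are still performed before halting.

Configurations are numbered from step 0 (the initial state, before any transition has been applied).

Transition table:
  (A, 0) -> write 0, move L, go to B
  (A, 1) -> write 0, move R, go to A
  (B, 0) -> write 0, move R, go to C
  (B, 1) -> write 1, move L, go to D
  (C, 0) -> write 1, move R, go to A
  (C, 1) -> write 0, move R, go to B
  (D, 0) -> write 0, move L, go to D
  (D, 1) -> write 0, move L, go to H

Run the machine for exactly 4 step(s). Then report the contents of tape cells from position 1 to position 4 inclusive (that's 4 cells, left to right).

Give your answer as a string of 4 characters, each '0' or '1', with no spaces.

Step 1: in state A at pos 2, read 0 -> (A,0)->write 0,move L,goto B. Now: state=B, head=1, tape[0..4]=00010 (head:  ^)
Step 2: in state B at pos 1, read 0 -> (B,0)->write 0,move R,goto C. Now: state=C, head=2, tape[0..4]=00010 (head:   ^)
Step 3: in state C at pos 2, read 0 -> (C,0)->write 1,move R,goto A. Now: state=A, head=3, tape[0..4]=00110 (head:    ^)
Step 4: in state A at pos 3, read 1 -> (A,1)->write 0,move R,goto A. Now: state=A, head=4, tape[0..5]=001000 (head:     ^)

Answer: 0100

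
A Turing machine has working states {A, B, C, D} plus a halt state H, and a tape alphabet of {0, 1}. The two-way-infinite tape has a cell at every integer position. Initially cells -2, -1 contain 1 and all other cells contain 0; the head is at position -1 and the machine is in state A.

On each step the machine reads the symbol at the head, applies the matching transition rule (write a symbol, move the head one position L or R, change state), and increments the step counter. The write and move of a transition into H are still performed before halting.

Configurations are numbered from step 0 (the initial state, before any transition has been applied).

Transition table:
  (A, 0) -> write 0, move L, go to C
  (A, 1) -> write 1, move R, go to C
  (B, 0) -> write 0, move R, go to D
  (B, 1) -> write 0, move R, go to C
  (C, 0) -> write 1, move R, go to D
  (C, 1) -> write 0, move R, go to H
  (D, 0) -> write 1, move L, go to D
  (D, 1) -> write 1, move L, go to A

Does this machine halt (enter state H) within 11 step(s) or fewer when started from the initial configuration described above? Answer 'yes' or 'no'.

Step 1: in state A at pos -1, read 1 -> (A,1)->write 1,move R,goto C. Now: state=C, head=0, tape[-3..1]=01100 (head:    ^)
Step 2: in state C at pos 0, read 0 -> (C,0)->write 1,move R,goto D. Now: state=D, head=1, tape[-3..2]=011100 (head:     ^)
Step 3: in state D at pos 1, read 0 -> (D,0)->write 1,move L,goto D. Now: state=D, head=0, tape[-3..2]=011110 (head:    ^)
Step 4: in state D at pos 0, read 1 -> (D,1)->write 1,move L,goto A. Now: state=A, head=-1, tape[-3..2]=011110 (head:   ^)
Step 5: in state A at pos -1, read 1 -> (A,1)->write 1,move R,goto C. Now: state=C, head=0, tape[-3..2]=011110 (head:    ^)
Step 6: in state C at pos 0, read 1 -> (C,1)->write 0,move R,goto H. Now: state=H, head=1, tape[-3..2]=011010 (head:     ^)
State H reached at step 6; 6 <= 11 -> yes

Answer: yes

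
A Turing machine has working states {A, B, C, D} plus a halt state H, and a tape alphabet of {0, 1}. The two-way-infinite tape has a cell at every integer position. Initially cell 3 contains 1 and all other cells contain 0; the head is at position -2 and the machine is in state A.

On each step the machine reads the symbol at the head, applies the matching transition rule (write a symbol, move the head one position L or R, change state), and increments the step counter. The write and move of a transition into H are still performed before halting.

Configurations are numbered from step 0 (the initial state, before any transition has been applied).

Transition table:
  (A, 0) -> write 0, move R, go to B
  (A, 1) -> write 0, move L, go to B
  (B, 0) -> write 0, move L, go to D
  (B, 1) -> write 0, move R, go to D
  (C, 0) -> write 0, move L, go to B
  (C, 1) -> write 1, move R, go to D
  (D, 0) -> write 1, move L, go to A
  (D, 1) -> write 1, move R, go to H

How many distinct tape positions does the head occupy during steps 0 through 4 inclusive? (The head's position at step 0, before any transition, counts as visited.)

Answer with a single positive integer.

Step 1: in state A at pos -2, read 0 -> (A,0)->write 0,move R,goto B. Now: state=B, head=-1, tape[-3..4]=00000010 (head:   ^)
Step 2: in state B at pos -1, read 0 -> (B,0)->write 0,move L,goto D. Now: state=D, head=-2, tape[-3..4]=00000010 (head:  ^)
Step 3: in state D at pos -2, read 0 -> (D,0)->write 1,move L,goto A. Now: state=A, head=-3, tape[-4..4]=001000010 (head:  ^)
Step 4: in state A at pos -3, read 0 -> (A,0)->write 0,move R,goto B. Now: state=B, head=-2, tape[-4..4]=001000010 (head:   ^)
Head positions at steps 0..4: starting at -2, distinct positions visited = {-3, -2, -1} -> 3 position(s)

Answer: 3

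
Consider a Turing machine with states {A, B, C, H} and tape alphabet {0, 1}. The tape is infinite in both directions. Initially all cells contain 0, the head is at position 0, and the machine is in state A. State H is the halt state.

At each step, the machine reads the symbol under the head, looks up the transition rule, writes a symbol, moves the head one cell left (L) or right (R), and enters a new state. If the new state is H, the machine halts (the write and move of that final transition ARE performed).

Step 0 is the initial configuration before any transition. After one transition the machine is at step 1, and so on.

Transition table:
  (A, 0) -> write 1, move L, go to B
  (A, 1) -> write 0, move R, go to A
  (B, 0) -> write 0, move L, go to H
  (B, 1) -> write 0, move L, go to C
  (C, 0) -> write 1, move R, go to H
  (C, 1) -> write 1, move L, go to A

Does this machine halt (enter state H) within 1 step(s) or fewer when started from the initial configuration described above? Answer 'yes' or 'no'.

Step 1: in state A at pos 0, read 0 -> (A,0)->write 1,move L,goto B. Now: state=B, head=-1, tape[-2..1]=0010 (head:  ^)
After 1 step(s): state = B (not H) -> not halted within 1 -> no

Answer: no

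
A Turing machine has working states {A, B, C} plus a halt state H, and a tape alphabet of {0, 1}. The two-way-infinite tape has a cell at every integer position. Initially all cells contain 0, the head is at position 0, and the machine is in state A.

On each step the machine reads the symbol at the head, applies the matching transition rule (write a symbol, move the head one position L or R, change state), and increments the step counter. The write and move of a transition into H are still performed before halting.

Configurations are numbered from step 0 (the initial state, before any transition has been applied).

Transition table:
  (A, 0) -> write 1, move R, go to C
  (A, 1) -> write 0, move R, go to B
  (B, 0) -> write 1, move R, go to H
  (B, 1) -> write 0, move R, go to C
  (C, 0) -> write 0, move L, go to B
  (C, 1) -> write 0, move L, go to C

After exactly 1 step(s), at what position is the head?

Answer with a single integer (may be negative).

Step 1: in state A at pos 0, read 0 -> (A,0)->write 1,move R,goto C. Now: state=C, head=1, tape[-1..2]=0100 (head:   ^)

Answer: 1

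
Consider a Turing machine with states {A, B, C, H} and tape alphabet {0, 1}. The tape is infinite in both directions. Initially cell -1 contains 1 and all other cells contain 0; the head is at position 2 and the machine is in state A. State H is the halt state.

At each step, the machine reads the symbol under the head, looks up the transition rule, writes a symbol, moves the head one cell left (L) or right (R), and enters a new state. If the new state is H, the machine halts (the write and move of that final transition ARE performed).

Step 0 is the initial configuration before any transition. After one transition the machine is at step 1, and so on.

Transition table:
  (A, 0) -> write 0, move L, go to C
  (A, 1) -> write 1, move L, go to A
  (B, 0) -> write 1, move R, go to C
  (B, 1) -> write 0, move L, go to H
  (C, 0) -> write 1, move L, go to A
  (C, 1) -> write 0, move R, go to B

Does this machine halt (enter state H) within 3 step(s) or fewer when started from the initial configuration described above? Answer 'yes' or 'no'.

Step 1: in state A at pos 2, read 0 -> (A,0)->write 0,move L,goto C. Now: state=C, head=1, tape[-2..3]=010000 (head:    ^)
Step 2: in state C at pos 1, read 0 -> (C,0)->write 1,move L,goto A. Now: state=A, head=0, tape[-2..3]=010100 (head:   ^)
Step 3: in state A at pos 0, read 0 -> (A,0)->write 0,move L,goto C. Now: state=C, head=-1, tape[-2..3]=010100 (head:  ^)
After 3 step(s): state = C (not H) -> not halted within 3 -> no

Answer: no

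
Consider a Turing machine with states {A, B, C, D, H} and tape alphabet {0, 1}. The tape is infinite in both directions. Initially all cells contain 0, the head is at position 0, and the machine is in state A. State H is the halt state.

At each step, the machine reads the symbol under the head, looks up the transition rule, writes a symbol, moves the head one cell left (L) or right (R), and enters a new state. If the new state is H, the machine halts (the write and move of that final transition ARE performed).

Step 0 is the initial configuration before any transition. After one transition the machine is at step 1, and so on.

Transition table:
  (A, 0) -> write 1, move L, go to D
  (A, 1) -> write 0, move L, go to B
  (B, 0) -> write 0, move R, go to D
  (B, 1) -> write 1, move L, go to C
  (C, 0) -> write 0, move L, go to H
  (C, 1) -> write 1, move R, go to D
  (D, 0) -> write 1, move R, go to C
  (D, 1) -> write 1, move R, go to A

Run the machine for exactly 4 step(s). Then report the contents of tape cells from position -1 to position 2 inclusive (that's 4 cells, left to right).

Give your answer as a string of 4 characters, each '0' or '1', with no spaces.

Step 1: in state A at pos 0, read 0 -> (A,0)->write 1,move L,goto D. Now: state=D, head=-1, tape[-2..1]=0010 (head:  ^)
Step 2: in state D at pos -1, read 0 -> (D,0)->write 1,move R,goto C. Now: state=C, head=0, tape[-2..1]=0110 (head:   ^)
Step 3: in state C at pos 0, read 1 -> (C,1)->write 1,move R,goto D. Now: state=D, head=1, tape[-2..2]=01100 (head:    ^)
Step 4: in state D at pos 1, read 0 -> (D,0)->write 1,move R,goto C. Now: state=C, head=2, tape[-2..3]=011100 (head:     ^)

Answer: 1110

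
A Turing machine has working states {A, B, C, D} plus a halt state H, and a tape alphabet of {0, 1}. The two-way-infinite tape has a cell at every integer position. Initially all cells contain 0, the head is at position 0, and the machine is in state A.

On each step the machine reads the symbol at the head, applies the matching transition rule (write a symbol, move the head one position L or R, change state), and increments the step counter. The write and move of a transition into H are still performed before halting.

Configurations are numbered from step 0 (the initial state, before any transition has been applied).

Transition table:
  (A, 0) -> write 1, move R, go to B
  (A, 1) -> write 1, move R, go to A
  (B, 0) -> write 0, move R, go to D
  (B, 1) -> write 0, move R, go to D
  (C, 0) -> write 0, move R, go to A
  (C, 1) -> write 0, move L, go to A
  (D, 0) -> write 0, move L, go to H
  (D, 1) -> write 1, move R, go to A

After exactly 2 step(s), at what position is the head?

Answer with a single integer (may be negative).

Answer: 2

Derivation:
Step 1: in state A at pos 0, read 0 -> (A,0)->write 1,move R,goto B. Now: state=B, head=1, tape[-1..2]=0100 (head:   ^)
Step 2: in state B at pos 1, read 0 -> (B,0)->write 0,move R,goto D. Now: state=D, head=2, tape[-1..3]=01000 (head:    ^)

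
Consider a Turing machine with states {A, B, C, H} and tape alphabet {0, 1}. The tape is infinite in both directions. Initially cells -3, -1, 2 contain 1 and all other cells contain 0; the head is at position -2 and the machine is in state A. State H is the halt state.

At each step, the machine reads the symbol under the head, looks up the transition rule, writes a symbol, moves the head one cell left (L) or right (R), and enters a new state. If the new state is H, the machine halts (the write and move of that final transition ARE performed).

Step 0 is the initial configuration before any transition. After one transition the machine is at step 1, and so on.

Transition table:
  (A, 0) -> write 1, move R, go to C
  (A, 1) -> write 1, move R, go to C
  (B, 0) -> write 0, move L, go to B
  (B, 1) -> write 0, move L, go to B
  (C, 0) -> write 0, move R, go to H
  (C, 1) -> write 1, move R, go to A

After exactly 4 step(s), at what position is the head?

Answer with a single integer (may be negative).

Answer: 2

Derivation:
Step 1: in state A at pos -2, read 0 -> (A,0)->write 1,move R,goto C. Now: state=C, head=-1, tape[-4..3]=01110010 (head:    ^)
Step 2: in state C at pos -1, read 1 -> (C,1)->write 1,move R,goto A. Now: state=A, head=0, tape[-4..3]=01110010 (head:     ^)
Step 3: in state A at pos 0, read 0 -> (A,0)->write 1,move R,goto C. Now: state=C, head=1, tape[-4..3]=01111010 (head:      ^)
Step 4: in state C at pos 1, read 0 -> (C,0)->write 0,move R,goto H. Now: state=H, head=2, tape[-4..3]=01111010 (head:       ^)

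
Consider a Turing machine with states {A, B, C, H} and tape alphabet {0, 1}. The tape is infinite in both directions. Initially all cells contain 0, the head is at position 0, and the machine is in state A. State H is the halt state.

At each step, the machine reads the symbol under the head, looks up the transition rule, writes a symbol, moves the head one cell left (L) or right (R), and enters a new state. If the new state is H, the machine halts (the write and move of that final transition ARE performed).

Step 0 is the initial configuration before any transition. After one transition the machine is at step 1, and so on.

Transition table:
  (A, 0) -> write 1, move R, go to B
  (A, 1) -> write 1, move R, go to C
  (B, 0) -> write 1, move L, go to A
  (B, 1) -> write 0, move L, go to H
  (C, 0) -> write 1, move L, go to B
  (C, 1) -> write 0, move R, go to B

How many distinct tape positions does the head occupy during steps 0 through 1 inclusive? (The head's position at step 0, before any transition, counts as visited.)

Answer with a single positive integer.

Answer: 2

Derivation:
Step 1: in state A at pos 0, read 0 -> (A,0)->write 1,move R,goto B. Now: state=B, head=1, tape[-1..2]=0100 (head:   ^)
Head positions at steps 0..1: starting at 0, distinct positions visited = {0, 1} -> 2 position(s)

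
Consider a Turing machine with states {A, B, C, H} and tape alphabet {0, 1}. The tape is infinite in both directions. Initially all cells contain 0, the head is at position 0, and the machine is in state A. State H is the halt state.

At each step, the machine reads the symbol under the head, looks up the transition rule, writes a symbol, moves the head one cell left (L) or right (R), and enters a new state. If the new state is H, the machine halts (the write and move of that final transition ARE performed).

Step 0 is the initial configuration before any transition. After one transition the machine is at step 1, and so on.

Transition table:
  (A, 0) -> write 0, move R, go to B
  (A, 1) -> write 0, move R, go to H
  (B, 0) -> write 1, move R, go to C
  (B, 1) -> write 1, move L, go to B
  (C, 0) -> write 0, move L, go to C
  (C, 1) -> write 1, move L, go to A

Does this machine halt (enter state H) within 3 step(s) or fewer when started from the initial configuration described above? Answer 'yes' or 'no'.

Answer: no

Derivation:
Step 1: in state A at pos 0, read 0 -> (A,0)->write 0,move R,goto B. Now: state=B, head=1, tape[-1..2]=0000 (head:   ^)
Step 2: in state B at pos 1, read 0 -> (B,0)->write 1,move R,goto C. Now: state=C, head=2, tape[-1..3]=00100 (head:    ^)
Step 3: in state C at pos 2, read 0 -> (C,0)->write 0,move L,goto C. Now: state=C, head=1, tape[-1..3]=00100 (head:   ^)
After 3 step(s): state = C (not H) -> not halted within 3 -> no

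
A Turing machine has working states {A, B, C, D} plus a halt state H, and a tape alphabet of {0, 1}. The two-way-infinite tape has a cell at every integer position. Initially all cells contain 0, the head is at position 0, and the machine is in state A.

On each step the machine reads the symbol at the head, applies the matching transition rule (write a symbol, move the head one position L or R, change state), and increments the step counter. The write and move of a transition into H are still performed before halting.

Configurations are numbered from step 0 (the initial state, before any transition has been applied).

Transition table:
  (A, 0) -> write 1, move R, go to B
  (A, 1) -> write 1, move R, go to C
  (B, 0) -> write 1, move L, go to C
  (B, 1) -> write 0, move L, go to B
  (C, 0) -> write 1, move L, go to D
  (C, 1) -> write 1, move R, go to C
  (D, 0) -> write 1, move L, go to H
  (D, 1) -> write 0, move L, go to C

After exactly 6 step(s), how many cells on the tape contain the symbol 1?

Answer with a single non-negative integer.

Answer: 2

Derivation:
Step 1: in state A at pos 0, read 0 -> (A,0)->write 1,move R,goto B. Now: state=B, head=1, tape[-1..2]=0100 (head:   ^)
Step 2: in state B at pos 1, read 0 -> (B,0)->write 1,move L,goto C. Now: state=C, head=0, tape[-1..2]=0110 (head:  ^)
Step 3: in state C at pos 0, read 1 -> (C,1)->write 1,move R,goto C. Now: state=C, head=1, tape[-1..2]=0110 (head:   ^)
Step 4: in state C at pos 1, read 1 -> (C,1)->write 1,move R,goto C. Now: state=C, head=2, tape[-1..3]=01100 (head:    ^)
Step 5: in state C at pos 2, read 0 -> (C,0)->write 1,move L,goto D. Now: state=D, head=1, tape[-1..3]=01110 (head:   ^)
Step 6: in state D at pos 1, read 1 -> (D,1)->write 0,move L,goto C. Now: state=C, head=0, tape[-1..3]=01010 (head:  ^)
Cells containing 1 after step 6: {0, 2} -> 2 cell(s)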